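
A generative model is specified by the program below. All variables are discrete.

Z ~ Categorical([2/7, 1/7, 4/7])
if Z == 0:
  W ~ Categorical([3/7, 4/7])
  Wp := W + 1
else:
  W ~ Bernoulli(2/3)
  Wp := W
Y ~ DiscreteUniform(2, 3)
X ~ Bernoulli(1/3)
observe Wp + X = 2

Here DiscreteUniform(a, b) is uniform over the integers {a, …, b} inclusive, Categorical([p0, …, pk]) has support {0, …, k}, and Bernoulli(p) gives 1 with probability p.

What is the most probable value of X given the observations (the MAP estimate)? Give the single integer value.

Enumerate traces; 8 have nonzero weight after conditioning:
  (Z=0, W=0, Y=2, X=1) weight 1/49
  (Z=0, W=0, Y=3, X=1) weight 1/49
  (Z=0, W=1, Y=2, X=0) weight 8/147
  (Z=0, W=1, Y=3, X=0) weight 8/147
  (Z=1, W=1, Y=2, X=1) weight 1/63
  (Z=1, W=1, Y=3, X=1) weight 1/63
  (Z=2, W=1, Y=2, X=1) weight 4/63
  (Z=2, W=1, Y=3, X=1) weight 4/63
Group by X:
  weight(X=0) = 16/147
  weight(X=1) = 88/441
Total weight = 16/147 + 88/441 = 136/441
P(X=0 | obs) = 16/147 / 136/441 = 6/17
P(X=1 | obs) = 88/441 / 136/441 = 11/17
argmax = 1

argmax_v P(X = v | obs) = 1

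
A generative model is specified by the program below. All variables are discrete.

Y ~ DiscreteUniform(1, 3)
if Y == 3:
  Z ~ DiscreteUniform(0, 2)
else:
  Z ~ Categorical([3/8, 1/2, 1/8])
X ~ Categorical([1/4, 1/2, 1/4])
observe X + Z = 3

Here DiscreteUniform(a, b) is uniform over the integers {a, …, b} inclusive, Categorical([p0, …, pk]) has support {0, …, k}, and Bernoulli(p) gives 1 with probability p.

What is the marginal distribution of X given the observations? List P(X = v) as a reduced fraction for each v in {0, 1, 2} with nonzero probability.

Enumerate traces; 6 have nonzero weight after conditioning:
  (Y=1, Z=1, X=2) weight 1/24
  (Y=1, Z=2, X=1) weight 1/48
  (Y=2, Z=1, X=2) weight 1/24
  (Y=2, Z=2, X=1) weight 1/48
  (Y=3, Z=1, X=2) weight 1/36
  (Y=3, Z=2, X=1) weight 1/18
Group by X:
  weight(X=1) = 7/72
  weight(X=2) = 1/9
Total weight = 7/72 + 1/9 = 5/24
P(X=1 | obs) = 7/72 / 5/24 = 7/15
P(X=2 | obs) = 1/9 / 5/24 = 8/15

P(X=1) = 7/15, P(X=2) = 8/15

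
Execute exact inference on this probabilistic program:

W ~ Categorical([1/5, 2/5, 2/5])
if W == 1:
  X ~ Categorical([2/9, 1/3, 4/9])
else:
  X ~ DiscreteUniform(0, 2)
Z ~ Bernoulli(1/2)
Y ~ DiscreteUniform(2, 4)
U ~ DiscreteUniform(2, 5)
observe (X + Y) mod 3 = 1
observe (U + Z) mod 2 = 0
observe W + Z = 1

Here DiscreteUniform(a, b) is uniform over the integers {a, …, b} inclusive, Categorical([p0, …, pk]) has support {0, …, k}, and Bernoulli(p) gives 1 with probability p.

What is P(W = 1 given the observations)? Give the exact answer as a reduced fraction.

P(W = 1 | obs) = 2/3

Enumerate traces; 12 have nonzero weight after conditioning:
  (W=0, X=0, Z=1, Y=4, U=3) weight 1/360
  (W=0, X=0, Z=1, Y=4, U=5) weight 1/360
  (W=0, X=1, Z=1, Y=3, U=3) weight 1/360
  (W=0, X=1, Z=1, Y=3, U=5) weight 1/360
  (W=0, X=2, Z=1, Y=2, U=3) weight 1/360
  (W=0, X=2, Z=1, Y=2, U=5) weight 1/360
  (W=1, X=0, Z=0, Y=4, U=2) weight 1/270
  (W=1, X=0, Z=0, Y=4, U=4) weight 1/270
  … 4 more
Group by W:
  weight(W=0) = 1/60
  weight(W=1) = 1/30
Total weight = 1/60 + 1/30 = 1/20
P(W=0 | obs) = 1/60 / 1/20 = 1/3
P(W=1 | obs) = 1/30 / 1/20 = 2/3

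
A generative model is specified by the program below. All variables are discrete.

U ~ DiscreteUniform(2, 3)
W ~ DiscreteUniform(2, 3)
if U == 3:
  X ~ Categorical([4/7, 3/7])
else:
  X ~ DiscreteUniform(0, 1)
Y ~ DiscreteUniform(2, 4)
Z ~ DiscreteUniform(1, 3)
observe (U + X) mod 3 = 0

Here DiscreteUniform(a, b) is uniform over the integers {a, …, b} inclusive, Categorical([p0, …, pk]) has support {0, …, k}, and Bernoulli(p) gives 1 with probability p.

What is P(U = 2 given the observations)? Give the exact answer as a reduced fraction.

P(U = 2 | obs) = 7/15

Enumerate traces; 36 have nonzero weight after conditioning:
  (U=2, W=2, X=1, Y=2, Z=1) weight 1/72
  (U=2, W=2, X=1, Y=2, Z=2) weight 1/72
  (U=2, W=2, X=1, Y=2, Z=3) weight 1/72
  (U=2, W=2, X=1, Y=3, Z=1) weight 1/72
  (U=2, W=2, X=1, Y=3, Z=2) weight 1/72
  (U=2, W=2, X=1, Y=3, Z=3) weight 1/72
  (U=2, W=2, X=1, Y=4, Z=1) weight 1/72
  (U=2, W=2, X=1, Y=4, Z=2) weight 1/72
  (U=3, W=2, X=0, Y=2, Z=1) weight 1/63
  … 27 more
Group by U:
  weight(U=2) = 1/4
  weight(U=3) = 2/7
Total weight = 1/4 + 2/7 = 15/28
P(U=2 | obs) = 1/4 / 15/28 = 7/15
P(U=3 | obs) = 2/7 / 15/28 = 8/15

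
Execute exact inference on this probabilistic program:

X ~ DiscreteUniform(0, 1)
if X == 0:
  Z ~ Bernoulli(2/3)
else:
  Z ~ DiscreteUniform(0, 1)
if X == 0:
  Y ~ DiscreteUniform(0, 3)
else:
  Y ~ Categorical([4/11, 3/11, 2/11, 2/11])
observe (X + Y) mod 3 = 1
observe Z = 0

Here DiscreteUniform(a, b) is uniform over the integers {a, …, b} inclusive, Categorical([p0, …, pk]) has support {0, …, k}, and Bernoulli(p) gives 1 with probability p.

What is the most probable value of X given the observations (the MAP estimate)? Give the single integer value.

argmax_v P(X = v | obs) = 1

Enumerate traces; 3 have nonzero weight after conditioning:
  (X=0, Z=0, Y=1) weight 1/24
  (X=1, Z=0, Y=0) weight 1/11
  (X=1, Z=0, Y=3) weight 1/22
Group by X:
  weight(X=0) = 1/24
  weight(X=1) = 3/22
Total weight = 1/24 + 3/22 = 47/264
P(X=0 | obs) = 1/24 / 47/264 = 11/47
P(X=1 | obs) = 3/22 / 47/264 = 36/47
argmax = 1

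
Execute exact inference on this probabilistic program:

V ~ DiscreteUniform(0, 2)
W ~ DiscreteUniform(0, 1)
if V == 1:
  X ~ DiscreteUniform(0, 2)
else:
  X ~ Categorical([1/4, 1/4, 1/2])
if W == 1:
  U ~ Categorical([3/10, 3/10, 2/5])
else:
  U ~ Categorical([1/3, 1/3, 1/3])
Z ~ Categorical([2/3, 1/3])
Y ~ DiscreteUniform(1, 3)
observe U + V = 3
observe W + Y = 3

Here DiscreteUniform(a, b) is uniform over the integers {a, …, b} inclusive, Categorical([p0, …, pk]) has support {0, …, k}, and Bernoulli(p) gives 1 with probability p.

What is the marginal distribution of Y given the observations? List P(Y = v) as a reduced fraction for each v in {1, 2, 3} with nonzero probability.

P(Y=2) = 21/41, P(Y=3) = 20/41

Enumerate traces; 24 have nonzero weight after conditioning:
  (V=1, W=0, X=0, U=2, Z=0, Y=3) weight 1/243
  (V=1, W=0, X=0, U=2, Z=1, Y=3) weight 1/486
  (V=1, W=0, X=1, U=2, Z=0, Y=3) weight 1/243
  (V=1, W=0, X=1, U=2, Z=1, Y=3) weight 1/486
  (V=1, W=0, X=2, U=2, Z=0, Y=3) weight 1/243
  (V=1, W=0, X=2, U=2, Z=1, Y=3) weight 1/486
  (V=1, W=1, X=0, U=2, Z=0, Y=2) weight 2/405
  (V=1, W=1, X=0, U=2, Z=1, Y=2) weight 1/405
  … 16 more
Group by Y:
  weight(Y=2) = 7/180
  weight(Y=3) = 1/27
Total weight = 7/180 + 1/27 = 41/540
P(Y=2 | obs) = 7/180 / 41/540 = 21/41
P(Y=3 | obs) = 1/27 / 41/540 = 20/41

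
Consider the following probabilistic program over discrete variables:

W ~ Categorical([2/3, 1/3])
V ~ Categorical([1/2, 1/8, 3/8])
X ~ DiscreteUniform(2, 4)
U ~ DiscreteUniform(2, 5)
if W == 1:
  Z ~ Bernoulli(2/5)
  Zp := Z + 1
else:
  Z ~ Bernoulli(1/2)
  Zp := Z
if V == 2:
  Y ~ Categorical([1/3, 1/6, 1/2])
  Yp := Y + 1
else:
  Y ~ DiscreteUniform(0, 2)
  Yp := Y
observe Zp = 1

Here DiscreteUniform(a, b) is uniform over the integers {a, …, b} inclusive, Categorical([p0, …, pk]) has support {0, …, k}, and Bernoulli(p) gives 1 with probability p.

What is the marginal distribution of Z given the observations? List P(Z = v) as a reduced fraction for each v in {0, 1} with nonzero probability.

P(Z=0) = 3/8, P(Z=1) = 5/8

Enumerate traces; 216 have nonzero weight after conditioning:
  (W=0, V=0, X=2, U=2, Z=1, Y=0) weight 1/216
  (W=0, V=0, X=2, U=2, Z=1, Y=1) weight 1/216
  (W=0, V=0, X=2, U=2, Z=1, Y=2) weight 1/216
  (W=0, V=0, X=2, U=3, Z=1, Y=0) weight 1/216
  (W=0, V=0, X=2, U=3, Z=1, Y=1) weight 1/216
  (W=0, V=0, X=2, U=3, Z=1, Y=2) weight 1/216
  (W=0, V=0, X=2, U=4, Z=1, Y=0) weight 1/216
  (W=0, V=0, X=2, U=4, Z=1, Y=1) weight 1/216
  (W=1, V=0, X=2, U=2, Z=0, Y=0) weight 1/360
  … 207 more
Group by Z:
  weight(Z=0) = 1/5
  weight(Z=1) = 1/3
Total weight = 1/5 + 1/3 = 8/15
P(Z=0 | obs) = 1/5 / 8/15 = 3/8
P(Z=1 | obs) = 1/3 / 8/15 = 5/8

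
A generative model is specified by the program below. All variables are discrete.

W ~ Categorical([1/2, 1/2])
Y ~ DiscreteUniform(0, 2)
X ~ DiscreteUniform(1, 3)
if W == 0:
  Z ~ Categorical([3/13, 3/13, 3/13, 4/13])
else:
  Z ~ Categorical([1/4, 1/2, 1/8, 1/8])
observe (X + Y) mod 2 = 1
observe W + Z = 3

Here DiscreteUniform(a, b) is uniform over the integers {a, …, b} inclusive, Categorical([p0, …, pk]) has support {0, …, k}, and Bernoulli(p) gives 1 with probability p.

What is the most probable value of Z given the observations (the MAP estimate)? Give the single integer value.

Enumerate traces; 10 have nonzero weight after conditioning:
  (W=0, Y=0, X=1, Z=3) weight 2/117
  (W=0, Y=0, X=3, Z=3) weight 2/117
  (W=0, Y=1, X=2, Z=3) weight 2/117
  (W=0, Y=2, X=1, Z=3) weight 2/117
  (W=0, Y=2, X=3, Z=3) weight 2/117
  (W=1, Y=0, X=1, Z=2) weight 1/144
  (W=1, Y=0, X=3, Z=2) weight 1/144
  (W=1, Y=1, X=2, Z=2) weight 1/144
  … 2 more
Group by Z:
  weight(Z=2) = 5/144
  weight(Z=3) = 10/117
Total weight = 5/144 + 10/117 = 25/208
P(Z=2 | obs) = 5/144 / 25/208 = 13/45
P(Z=3 | obs) = 10/117 / 25/208 = 32/45
argmax = 3

argmax_v P(Z = v | obs) = 3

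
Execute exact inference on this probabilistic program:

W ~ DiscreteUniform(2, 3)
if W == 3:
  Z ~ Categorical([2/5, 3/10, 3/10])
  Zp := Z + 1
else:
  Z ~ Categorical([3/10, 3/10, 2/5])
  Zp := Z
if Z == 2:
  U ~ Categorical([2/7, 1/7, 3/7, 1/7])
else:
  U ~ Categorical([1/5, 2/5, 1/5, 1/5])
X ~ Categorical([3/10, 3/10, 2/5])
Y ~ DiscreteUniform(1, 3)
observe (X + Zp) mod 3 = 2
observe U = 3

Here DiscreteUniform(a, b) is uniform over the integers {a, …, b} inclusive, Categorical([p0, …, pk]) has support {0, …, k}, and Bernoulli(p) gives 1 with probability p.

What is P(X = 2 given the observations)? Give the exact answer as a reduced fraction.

Enumerate traces; 18 have nonzero weight after conditioning:
  (W=2, Z=0, U=3, X=2, Y=1) weight 1/250
  (W=2, Z=0, U=3, X=2, Y=2) weight 1/250
  (W=2, Z=0, U=3, X=2, Y=3) weight 1/250
  (W=2, Z=1, U=3, X=1, Y=1) weight 3/1000
  (W=2, Z=1, U=3, X=1, Y=2) weight 3/1000
  (W=2, Z=1, U=3, X=1, Y=3) weight 3/1000
  (W=2, Z=2, U=3, X=0, Y=1) weight 1/350
  (W=2, Z=2, U=3, X=0, Y=2) weight 1/350
  … 10 more
Group by X:
  weight(X=0) = 123/7000
  weight(X=1) = 21/1000
  weight(X=2) = 18/875
Total weight = 123/7000 + 21/1000 + 18/875 = 207/3500
P(X=0 | obs) = 123/7000 / 207/3500 = 41/138
P(X=1 | obs) = 21/1000 / 207/3500 = 49/138
P(X=2 | obs) = 18/875 / 207/3500 = 8/23

P(X = 2 | obs) = 8/23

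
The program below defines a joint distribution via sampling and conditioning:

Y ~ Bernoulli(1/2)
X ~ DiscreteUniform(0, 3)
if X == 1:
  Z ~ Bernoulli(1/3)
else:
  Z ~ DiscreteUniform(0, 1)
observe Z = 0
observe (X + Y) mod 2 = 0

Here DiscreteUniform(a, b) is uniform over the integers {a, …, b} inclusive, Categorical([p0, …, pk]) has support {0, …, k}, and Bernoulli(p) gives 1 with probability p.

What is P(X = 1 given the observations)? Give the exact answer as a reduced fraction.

Enumerate traces; 4 have nonzero weight after conditioning:
  (Y=0, X=0, Z=0) weight 1/16
  (Y=0, X=2, Z=0) weight 1/16
  (Y=1, X=1, Z=0) weight 1/12
  (Y=1, X=3, Z=0) weight 1/16
Group by X:
  weight(X=0) = 1/16
  weight(X=1) = 1/12
  weight(X=2) = 1/16
  weight(X=3) = 1/16
Total weight = 1/16 + 1/12 + 1/16 + 1/16 = 13/48
P(X=0 | obs) = 1/16 / 13/48 = 3/13
P(X=1 | obs) = 1/12 / 13/48 = 4/13
P(X=2 | obs) = 1/16 / 13/48 = 3/13
P(X=3 | obs) = 1/16 / 13/48 = 3/13

P(X = 1 | obs) = 4/13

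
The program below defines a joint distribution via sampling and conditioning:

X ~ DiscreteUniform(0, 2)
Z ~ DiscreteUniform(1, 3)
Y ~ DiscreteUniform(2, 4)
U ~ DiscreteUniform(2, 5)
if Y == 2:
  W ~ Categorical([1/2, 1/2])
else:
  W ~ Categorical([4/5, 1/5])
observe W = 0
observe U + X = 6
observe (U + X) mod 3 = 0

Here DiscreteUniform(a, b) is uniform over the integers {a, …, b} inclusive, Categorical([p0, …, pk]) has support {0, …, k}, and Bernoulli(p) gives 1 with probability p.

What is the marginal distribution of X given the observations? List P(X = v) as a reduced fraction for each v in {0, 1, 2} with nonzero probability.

Enumerate traces; 18 have nonzero weight after conditioning:
  (X=1, Z=1, Y=2, U=5, W=0) weight 1/216
  (X=1, Z=1, Y=3, U=5, W=0) weight 1/135
  (X=1, Z=1, Y=4, U=5, W=0) weight 1/135
  (X=1, Z=2, Y=2, U=5, W=0) weight 1/216
  (X=1, Z=2, Y=3, U=5, W=0) weight 1/135
  (X=1, Z=2, Y=4, U=5, W=0) weight 1/135
  (X=1, Z=3, Y=2, U=5, W=0) weight 1/216
  (X=1, Z=3, Y=3, U=5, W=0) weight 1/135
  (X=2, Z=1, Y=2, U=4, W=0) weight 1/216
  … 9 more
Group by X:
  weight(X=1) = 7/120
  weight(X=2) = 7/120
Total weight = 7/120 + 7/120 = 7/60
P(X=1 | obs) = 7/120 / 7/60 = 1/2
P(X=2 | obs) = 7/120 / 7/60 = 1/2

P(X=1) = 1/2, P(X=2) = 1/2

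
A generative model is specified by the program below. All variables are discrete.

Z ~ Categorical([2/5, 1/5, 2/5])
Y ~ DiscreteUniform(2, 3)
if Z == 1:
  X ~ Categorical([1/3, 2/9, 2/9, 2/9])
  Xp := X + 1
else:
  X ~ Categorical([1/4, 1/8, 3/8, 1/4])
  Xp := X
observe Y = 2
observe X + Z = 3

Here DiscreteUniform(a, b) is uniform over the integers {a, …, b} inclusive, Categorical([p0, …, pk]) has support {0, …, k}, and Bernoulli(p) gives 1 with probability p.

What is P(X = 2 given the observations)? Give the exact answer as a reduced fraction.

Enumerate traces; 3 have nonzero weight after conditioning:
  (Z=0, Y=2, X=3) weight 1/20
  (Z=1, Y=2, X=2) weight 1/45
  (Z=2, Y=2, X=1) weight 1/40
Group by X:
  weight(X=1) = 1/40
  weight(X=2) = 1/45
  weight(X=3) = 1/20
Total weight = 1/40 + 1/45 + 1/20 = 7/72
P(X=1 | obs) = 1/40 / 7/72 = 9/35
P(X=2 | obs) = 1/45 / 7/72 = 8/35
P(X=3 | obs) = 1/20 / 7/72 = 18/35

P(X = 2 | obs) = 8/35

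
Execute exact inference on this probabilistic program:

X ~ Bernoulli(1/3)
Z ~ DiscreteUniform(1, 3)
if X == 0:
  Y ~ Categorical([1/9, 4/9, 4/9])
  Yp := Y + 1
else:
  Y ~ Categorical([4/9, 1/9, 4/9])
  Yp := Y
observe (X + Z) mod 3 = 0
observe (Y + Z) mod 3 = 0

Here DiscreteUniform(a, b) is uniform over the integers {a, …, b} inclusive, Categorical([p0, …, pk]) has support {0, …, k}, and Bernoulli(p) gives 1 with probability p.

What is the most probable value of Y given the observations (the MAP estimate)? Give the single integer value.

Enumerate traces; 2 have nonzero weight after conditioning:
  (X=0, Z=3, Y=0) weight 2/81
  (X=1, Z=2, Y=1) weight 1/81
Group by Y:
  weight(Y=0) = 2/81
  weight(Y=1) = 1/81
Total weight = 2/81 + 1/81 = 1/27
P(Y=0 | obs) = 2/81 / 1/27 = 2/3
P(Y=1 | obs) = 1/81 / 1/27 = 1/3
argmax = 0

argmax_v P(Y = v | obs) = 0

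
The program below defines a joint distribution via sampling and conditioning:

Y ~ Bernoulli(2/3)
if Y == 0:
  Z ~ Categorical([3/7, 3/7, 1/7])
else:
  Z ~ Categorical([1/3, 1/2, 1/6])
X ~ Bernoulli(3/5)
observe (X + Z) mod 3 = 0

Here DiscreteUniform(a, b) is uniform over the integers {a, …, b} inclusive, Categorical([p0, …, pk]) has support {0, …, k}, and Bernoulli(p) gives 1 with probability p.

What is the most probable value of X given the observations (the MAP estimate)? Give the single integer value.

argmax_v P(X = v | obs) = 0

Enumerate traces; 4 have nonzero weight after conditioning:
  (Y=0, Z=0, X=0) weight 2/35
  (Y=0, Z=2, X=1) weight 1/35
  (Y=1, Z=0, X=0) weight 4/45
  (Y=1, Z=2, X=1) weight 1/15
Group by X:
  weight(X=0) = 46/315
  weight(X=1) = 2/21
Total weight = 46/315 + 2/21 = 76/315
P(X=0 | obs) = 46/315 / 76/315 = 23/38
P(X=1 | obs) = 2/21 / 76/315 = 15/38
argmax = 0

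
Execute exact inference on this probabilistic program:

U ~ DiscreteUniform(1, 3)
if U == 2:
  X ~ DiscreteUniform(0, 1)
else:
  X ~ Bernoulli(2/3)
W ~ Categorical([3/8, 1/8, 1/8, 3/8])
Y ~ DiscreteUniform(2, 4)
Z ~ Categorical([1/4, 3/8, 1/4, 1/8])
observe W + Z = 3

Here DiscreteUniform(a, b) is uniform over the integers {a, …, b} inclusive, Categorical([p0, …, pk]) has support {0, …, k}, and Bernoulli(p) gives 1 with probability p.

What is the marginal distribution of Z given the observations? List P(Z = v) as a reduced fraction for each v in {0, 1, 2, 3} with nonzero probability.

Enumerate traces; 72 have nonzero weight after conditioning:
  (U=1, X=0, W=0, Y=2, Z=3) weight 1/576
  (U=1, X=0, W=0, Y=3, Z=3) weight 1/576
  (U=1, X=0, W=0, Y=4, Z=3) weight 1/576
  (U=1, X=0, W=1, Y=2, Z=2) weight 1/864
  (U=1, X=0, W=1, Y=3, Z=2) weight 1/864
  (U=1, X=0, W=1, Y=4, Z=2) weight 1/864
  (U=1, X=0, W=2, Y=2, Z=1) weight 1/576
  (U=1, X=0, W=2, Y=3, Z=1) weight 1/576
  (U=1, X=0, W=3, Y=2, Z=0) weight 1/288
  … 63 more
Group by Z:
  weight(Z=0) = 3/32
  weight(Z=1) = 3/64
  weight(Z=2) = 1/32
  weight(Z=3) = 3/64
Total weight = 3/32 + 3/64 + 1/32 + 3/64 = 7/32
P(Z=0 | obs) = 3/32 / 7/32 = 3/7
P(Z=1 | obs) = 3/64 / 7/32 = 3/14
P(Z=2 | obs) = 1/32 / 7/32 = 1/7
P(Z=3 | obs) = 3/64 / 7/32 = 3/14

P(Z=0) = 3/7, P(Z=1) = 3/14, P(Z=2) = 1/7, P(Z=3) = 3/14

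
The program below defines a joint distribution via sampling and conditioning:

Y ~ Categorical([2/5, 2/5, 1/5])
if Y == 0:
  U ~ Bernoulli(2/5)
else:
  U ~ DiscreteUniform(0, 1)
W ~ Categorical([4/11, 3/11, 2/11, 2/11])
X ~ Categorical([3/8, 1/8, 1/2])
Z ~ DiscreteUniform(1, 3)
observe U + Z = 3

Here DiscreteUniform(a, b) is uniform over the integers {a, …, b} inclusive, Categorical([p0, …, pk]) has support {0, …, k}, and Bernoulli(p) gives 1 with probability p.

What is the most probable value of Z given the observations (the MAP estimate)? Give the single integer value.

argmax_v P(Z = v | obs) = 3

Enumerate traces; 72 have nonzero weight after conditioning:
  (Y=0, U=0, W=0, X=0, Z=3) weight 3/275
  (Y=0, U=0, W=0, X=1, Z=3) weight 1/275
  (Y=0, U=0, W=0, X=2, Z=3) weight 4/275
  (Y=0, U=0, W=1, X=0, Z=3) weight 9/1100
  (Y=0, U=0, W=1, X=1, Z=3) weight 3/1100
  (Y=0, U=0, W=1, X=2, Z=3) weight 3/275
  (Y=0, U=0, W=2, X=0, Z=3) weight 3/550
  (Y=0, U=0, W=2, X=1, Z=3) weight 1/550
  (Y=0, U=1, W=0, X=0, Z=2) weight 2/275
  … 63 more
Group by Z:
  weight(Z=2) = 23/150
  weight(Z=3) = 9/50
Total weight = 23/150 + 9/50 = 1/3
P(Z=2 | obs) = 23/150 / 1/3 = 23/50
P(Z=3 | obs) = 9/50 / 1/3 = 27/50
argmax = 3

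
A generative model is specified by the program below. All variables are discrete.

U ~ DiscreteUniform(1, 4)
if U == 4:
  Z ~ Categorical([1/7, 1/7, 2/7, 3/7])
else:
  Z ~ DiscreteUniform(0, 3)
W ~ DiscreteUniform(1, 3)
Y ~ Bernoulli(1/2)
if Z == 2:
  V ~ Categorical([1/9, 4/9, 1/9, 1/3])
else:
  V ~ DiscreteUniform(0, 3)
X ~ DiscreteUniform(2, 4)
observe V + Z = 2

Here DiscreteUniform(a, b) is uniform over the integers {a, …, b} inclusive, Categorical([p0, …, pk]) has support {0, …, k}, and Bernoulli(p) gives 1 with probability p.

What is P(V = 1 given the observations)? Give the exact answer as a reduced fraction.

Enumerate traces; 216 have nonzero weight after conditioning:
  (U=1, Z=0, W=1, Y=0, V=2, X=2) weight 1/1152
  (U=1, Z=0, W=1, Y=0, V=2, X=3) weight 1/1152
  (U=1, Z=0, W=1, Y=0, V=2, X=4) weight 1/1152
  (U=1, Z=0, W=1, Y=1, V=2, X=2) weight 1/1152
  (U=1, Z=0, W=1, Y=1, V=2, X=3) weight 1/1152
  (U=1, Z=0, W=1, Y=1, V=2, X=4) weight 1/1152
  (U=1, Z=0, W=2, Y=0, V=2, X=2) weight 1/1152
  (U=1, Z=0, W=2, Y=0, V=2, X=3) weight 1/1152
  (U=1, Z=1, W=1, Y=0, V=1, X=2) weight 1/1152
  (U=1, Z=2, W=1, Y=0, V=0, X=2) weight 1/2592
  … 206 more
Group by V:
  weight(V=0) = 29/1008
  weight(V=1) = 25/448
  weight(V=2) = 25/448
Total weight = 29/1008 + 25/448 + 25/448 = 283/2016
P(V=0 | obs) = 29/1008 / 283/2016 = 58/283
P(V=1 | obs) = 25/448 / 283/2016 = 225/566
P(V=2 | obs) = 25/448 / 283/2016 = 225/566

P(V = 1 | obs) = 225/566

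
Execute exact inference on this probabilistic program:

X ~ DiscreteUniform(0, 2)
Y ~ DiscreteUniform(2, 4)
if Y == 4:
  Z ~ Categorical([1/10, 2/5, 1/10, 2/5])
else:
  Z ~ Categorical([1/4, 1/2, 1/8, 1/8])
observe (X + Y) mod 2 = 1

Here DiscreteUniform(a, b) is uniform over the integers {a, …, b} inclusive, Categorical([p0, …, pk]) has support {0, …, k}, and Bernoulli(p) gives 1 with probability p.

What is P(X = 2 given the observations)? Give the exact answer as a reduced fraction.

P(X = 2 | obs) = 1/4

Enumerate traces; 16 have nonzero weight after conditioning:
  (X=0, Y=3, Z=0) weight 1/36
  (X=0, Y=3, Z=1) weight 1/18
  (X=0, Y=3, Z=2) weight 1/72
  (X=0, Y=3, Z=3) weight 1/72
  (X=1, Y=2, Z=0) weight 1/36
  (X=1, Y=2, Z=1) weight 1/18
  (X=1, Y=2, Z=2) weight 1/72
  (X=1, Y=2, Z=3) weight 1/72
  (X=2, Y=3, Z=0) weight 1/36
  … 7 more
Group by X:
  weight(X=0) = 1/9
  weight(X=1) = 2/9
  weight(X=2) = 1/9
Total weight = 1/9 + 2/9 + 1/9 = 4/9
P(X=0 | obs) = 1/9 / 4/9 = 1/4
P(X=1 | obs) = 2/9 / 4/9 = 1/2
P(X=2 | obs) = 1/9 / 4/9 = 1/4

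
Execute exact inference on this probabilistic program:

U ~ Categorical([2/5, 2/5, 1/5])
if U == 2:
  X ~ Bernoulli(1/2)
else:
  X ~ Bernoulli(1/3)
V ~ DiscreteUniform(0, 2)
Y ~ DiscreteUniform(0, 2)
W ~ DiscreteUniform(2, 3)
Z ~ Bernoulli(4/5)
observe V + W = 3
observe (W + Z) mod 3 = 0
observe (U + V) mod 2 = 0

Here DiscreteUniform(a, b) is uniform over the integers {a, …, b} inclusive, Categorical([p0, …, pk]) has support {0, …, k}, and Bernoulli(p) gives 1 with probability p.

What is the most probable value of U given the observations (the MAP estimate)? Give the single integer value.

argmax_v P(U = v | obs) = 1

Enumerate traces; 18 have nonzero weight after conditioning:
  (U=0, X=0, V=0, Y=0, W=3, Z=0) weight 2/675
  (U=0, X=0, V=0, Y=1, W=3, Z=0) weight 2/675
  (U=0, X=0, V=0, Y=2, W=3, Z=0) weight 2/675
  (U=0, X=1, V=0, Y=0, W=3, Z=0) weight 1/675
  (U=0, X=1, V=0, Y=1, W=3, Z=0) weight 1/675
  (U=0, X=1, V=0, Y=2, W=3, Z=0) weight 1/675
  (U=1, X=0, V=1, Y=0, W=2, Z=1) weight 8/675
  (U=1, X=0, V=1, Y=1, W=2, Z=1) weight 8/675
  (U=2, X=0, V=0, Y=0, W=3, Z=0) weight 1/900
  … 9 more
Group by U:
  weight(U=0) = 1/75
  weight(U=1) = 4/75
  weight(U=2) = 1/150
Total weight = 1/75 + 4/75 + 1/150 = 11/150
P(U=0 | obs) = 1/75 / 11/150 = 2/11
P(U=1 | obs) = 4/75 / 11/150 = 8/11
P(U=2 | obs) = 1/150 / 11/150 = 1/11
argmax = 1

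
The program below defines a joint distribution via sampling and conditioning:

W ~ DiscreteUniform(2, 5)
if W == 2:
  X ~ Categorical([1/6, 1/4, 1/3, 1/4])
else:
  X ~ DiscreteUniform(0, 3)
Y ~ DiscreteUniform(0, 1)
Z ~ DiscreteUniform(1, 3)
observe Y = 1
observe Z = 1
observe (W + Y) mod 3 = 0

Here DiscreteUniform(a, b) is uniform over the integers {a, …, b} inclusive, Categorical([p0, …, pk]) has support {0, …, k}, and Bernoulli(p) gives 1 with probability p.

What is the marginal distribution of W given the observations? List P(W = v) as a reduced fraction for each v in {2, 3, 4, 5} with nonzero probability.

P(W=2) = 1/2, P(W=5) = 1/2

Enumerate traces; 8 have nonzero weight after conditioning:
  (W=2, X=0, Y=1, Z=1) weight 1/144
  (W=2, X=1, Y=1, Z=1) weight 1/96
  (W=2, X=2, Y=1, Z=1) weight 1/72
  (W=2, X=3, Y=1, Z=1) weight 1/96
  (W=5, X=0, Y=1, Z=1) weight 1/96
  (W=5, X=1, Y=1, Z=1) weight 1/96
  (W=5, X=2, Y=1, Z=1) weight 1/96
  (W=5, X=3, Y=1, Z=1) weight 1/96
Group by W:
  weight(W=2) = 1/24
  weight(W=5) = 1/24
Total weight = 1/24 + 1/24 = 1/12
P(W=2 | obs) = 1/24 / 1/12 = 1/2
P(W=5 | obs) = 1/24 / 1/12 = 1/2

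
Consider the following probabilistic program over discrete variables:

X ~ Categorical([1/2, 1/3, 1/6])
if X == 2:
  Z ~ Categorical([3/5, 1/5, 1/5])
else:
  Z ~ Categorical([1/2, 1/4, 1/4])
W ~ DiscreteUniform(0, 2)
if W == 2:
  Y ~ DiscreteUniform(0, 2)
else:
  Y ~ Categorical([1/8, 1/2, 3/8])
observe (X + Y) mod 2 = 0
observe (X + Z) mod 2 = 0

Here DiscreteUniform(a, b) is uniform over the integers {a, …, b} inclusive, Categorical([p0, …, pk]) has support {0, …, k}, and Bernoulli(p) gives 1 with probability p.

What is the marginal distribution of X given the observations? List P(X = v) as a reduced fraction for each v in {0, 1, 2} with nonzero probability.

P(X=0) = 15/23, P(X=1) = 8/69, P(X=2) = 16/69

Enumerate traces; 27 have nonzero weight after conditioning:
  (X=0, Z=0, W=0, Y=0) weight 1/96
  (X=0, Z=0, W=0, Y=2) weight 1/32
  (X=0, Z=0, W=1, Y=0) weight 1/96
  (X=0, Z=0, W=1, Y=2) weight 1/32
  (X=0, Z=0, W=2, Y=0) weight 1/36
  (X=0, Z=0, W=2, Y=2) weight 1/36
  (X=0, Z=2, W=0, Y=0) weight 1/192
  (X=0, Z=2, W=0, Y=2) weight 1/64
  (X=1, Z=1, W=0, Y=1) weight 1/72
  (X=2, Z=0, W=0, Y=0) weight 1/240
  … 17 more
Group by X:
  weight(X=0) = 5/24
  weight(X=1) = 1/27
  weight(X=2) = 2/27
Total weight = 5/24 + 1/27 + 2/27 = 23/72
P(X=0 | obs) = 5/24 / 23/72 = 15/23
P(X=1 | obs) = 1/27 / 23/72 = 8/69
P(X=2 | obs) = 2/27 / 23/72 = 16/69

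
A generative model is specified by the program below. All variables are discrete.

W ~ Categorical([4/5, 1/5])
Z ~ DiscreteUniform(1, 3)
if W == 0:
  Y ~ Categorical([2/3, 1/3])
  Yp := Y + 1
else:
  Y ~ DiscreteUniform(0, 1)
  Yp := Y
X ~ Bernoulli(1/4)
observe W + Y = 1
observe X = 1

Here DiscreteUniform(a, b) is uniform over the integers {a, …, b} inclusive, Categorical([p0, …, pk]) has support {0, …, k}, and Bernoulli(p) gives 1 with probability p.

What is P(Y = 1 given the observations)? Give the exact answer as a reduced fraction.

Enumerate traces; 6 have nonzero weight after conditioning:
  (W=0, Z=1, Y=1, X=1) weight 1/45
  (W=0, Z=2, Y=1, X=1) weight 1/45
  (W=0, Z=3, Y=1, X=1) weight 1/45
  (W=1, Z=1, Y=0, X=1) weight 1/120
  (W=1, Z=2, Y=0, X=1) weight 1/120
  (W=1, Z=3, Y=0, X=1) weight 1/120
Group by Y:
  weight(Y=0) = 1/40
  weight(Y=1) = 1/15
Total weight = 1/40 + 1/15 = 11/120
P(Y=0 | obs) = 1/40 / 11/120 = 3/11
P(Y=1 | obs) = 1/15 / 11/120 = 8/11

P(Y = 1 | obs) = 8/11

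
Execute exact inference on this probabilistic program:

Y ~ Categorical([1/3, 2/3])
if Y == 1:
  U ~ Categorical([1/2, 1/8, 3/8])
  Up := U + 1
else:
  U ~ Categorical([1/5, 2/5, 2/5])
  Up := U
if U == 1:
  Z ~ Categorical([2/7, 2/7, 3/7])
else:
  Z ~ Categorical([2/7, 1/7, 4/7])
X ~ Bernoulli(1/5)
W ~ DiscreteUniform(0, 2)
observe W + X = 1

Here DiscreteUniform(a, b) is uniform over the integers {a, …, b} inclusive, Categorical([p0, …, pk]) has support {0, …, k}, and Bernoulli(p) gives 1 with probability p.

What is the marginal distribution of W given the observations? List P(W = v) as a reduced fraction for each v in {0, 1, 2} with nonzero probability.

Enumerate traces; 36 have nonzero weight after conditioning:
  (Y=0, U=0, Z=0, X=0, W=1) weight 8/1575
  (Y=0, U=0, Z=0, X=1, W=0) weight 2/1575
  (Y=0, U=0, Z=1, X=0, W=1) weight 4/1575
  (Y=0, U=0, Z=1, X=1, W=0) weight 1/1575
  (Y=0, U=0, Z=2, X=0, W=1) weight 16/1575
  (Y=0, U=0, Z=2, X=1, W=0) weight 4/1575
  (Y=0, U=1, Z=0, X=0, W=1) weight 16/1575
  (Y=0, U=1, Z=0, X=1, W=0) weight 4/1575
  … 28 more
Group by W:
  weight(W=0) = 1/15
  weight(W=1) = 4/15
Total weight = 1/15 + 4/15 = 1/3
P(W=0 | obs) = 1/15 / 1/3 = 1/5
P(W=1 | obs) = 4/15 / 1/3 = 4/5

P(W=0) = 1/5, P(W=1) = 4/5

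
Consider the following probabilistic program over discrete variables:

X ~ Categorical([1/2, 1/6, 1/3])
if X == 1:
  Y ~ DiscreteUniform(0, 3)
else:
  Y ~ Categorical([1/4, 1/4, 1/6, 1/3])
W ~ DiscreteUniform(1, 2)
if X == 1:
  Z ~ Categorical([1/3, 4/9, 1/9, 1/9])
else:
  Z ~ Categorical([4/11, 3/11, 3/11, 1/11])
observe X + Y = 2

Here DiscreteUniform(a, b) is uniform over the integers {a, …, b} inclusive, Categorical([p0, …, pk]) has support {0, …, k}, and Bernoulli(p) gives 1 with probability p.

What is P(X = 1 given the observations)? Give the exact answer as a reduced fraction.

P(X = 1 | obs) = 1/5

Enumerate traces; 24 have nonzero weight after conditioning:
  (X=0, Y=2, W=1, Z=0) weight 1/66
  (X=0, Y=2, W=1, Z=1) weight 1/88
  (X=0, Y=2, W=1, Z=2) weight 1/88
  (X=0, Y=2, W=1, Z=3) weight 1/264
  (X=0, Y=2, W=2, Z=0) weight 1/66
  (X=0, Y=2, W=2, Z=1) weight 1/88
  (X=0, Y=2, W=2, Z=2) weight 1/88
  (X=0, Y=2, W=2, Z=3) weight 1/264
  (X=1, Y=1, W=1, Z=0) weight 1/144
  (X=2, Y=0, W=1, Z=0) weight 1/66
  … 14 more
Group by X:
  weight(X=0) = 1/12
  weight(X=1) = 1/24
  weight(X=2) = 1/12
Total weight = 1/12 + 1/24 + 1/12 = 5/24
P(X=0 | obs) = 1/12 / 5/24 = 2/5
P(X=1 | obs) = 1/24 / 5/24 = 1/5
P(X=2 | obs) = 1/12 / 5/24 = 2/5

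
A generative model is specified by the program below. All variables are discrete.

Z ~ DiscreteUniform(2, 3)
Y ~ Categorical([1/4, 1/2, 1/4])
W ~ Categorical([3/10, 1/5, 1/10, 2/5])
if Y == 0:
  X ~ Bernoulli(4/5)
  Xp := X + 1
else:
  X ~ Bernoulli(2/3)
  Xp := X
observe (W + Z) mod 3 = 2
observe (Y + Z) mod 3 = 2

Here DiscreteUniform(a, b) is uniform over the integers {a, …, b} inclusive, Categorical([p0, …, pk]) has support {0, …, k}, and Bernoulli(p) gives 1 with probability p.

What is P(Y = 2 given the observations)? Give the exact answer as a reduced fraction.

P(Y = 2 | obs) = 1/8

Enumerate traces; 6 have nonzero weight after conditioning:
  (Z=2, Y=0, W=0, X=0) weight 3/400
  (Z=2, Y=0, W=0, X=1) weight 3/100
  (Z=2, Y=0, W=3, X=0) weight 1/100
  (Z=2, Y=0, W=3, X=1) weight 1/25
  (Z=3, Y=2, W=2, X=0) weight 1/240
  (Z=3, Y=2, W=2, X=1) weight 1/120
Group by Y:
  weight(Y=0) = 7/80
  weight(Y=2) = 1/80
Total weight = 7/80 + 1/80 = 1/10
P(Y=0 | obs) = 7/80 / 1/10 = 7/8
P(Y=2 | obs) = 1/80 / 1/10 = 1/8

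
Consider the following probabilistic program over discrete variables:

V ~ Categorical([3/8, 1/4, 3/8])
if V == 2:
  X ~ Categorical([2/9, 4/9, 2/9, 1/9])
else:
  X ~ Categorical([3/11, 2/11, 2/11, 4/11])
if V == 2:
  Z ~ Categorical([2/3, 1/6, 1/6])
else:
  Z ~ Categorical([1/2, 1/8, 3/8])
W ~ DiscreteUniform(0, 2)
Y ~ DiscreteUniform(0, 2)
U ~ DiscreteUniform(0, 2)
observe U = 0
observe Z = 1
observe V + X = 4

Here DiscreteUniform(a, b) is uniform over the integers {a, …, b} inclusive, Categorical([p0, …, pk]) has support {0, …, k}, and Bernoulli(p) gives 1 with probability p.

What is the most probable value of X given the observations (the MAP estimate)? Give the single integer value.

argmax_v P(X = v | obs) = 2

Enumerate traces; 18 have nonzero weight after conditioning:
  (V=1, X=3, Z=1, W=0, Y=0, U=0) weight 1/2376
  (V=1, X=3, Z=1, W=0, Y=1, U=0) weight 1/2376
  (V=1, X=3, Z=1, W=0, Y=2, U=0) weight 1/2376
  (V=1, X=3, Z=1, W=1, Y=0, U=0) weight 1/2376
  (V=1, X=3, Z=1, W=1, Y=1, U=0) weight 1/2376
  (V=1, X=3, Z=1, W=1, Y=2, U=0) weight 1/2376
  (V=1, X=3, Z=1, W=2, Y=0, U=0) weight 1/2376
  (V=1, X=3, Z=1, W=2, Y=1, U=0) weight 1/2376
  (V=2, X=2, Z=1, W=0, Y=0, U=0) weight 1/1944
  … 9 more
Group by X:
  weight(X=2) = 1/216
  weight(X=3) = 1/264
Total weight = 1/216 + 1/264 = 5/594
P(X=2 | obs) = 1/216 / 5/594 = 11/20
P(X=3 | obs) = 1/264 / 5/594 = 9/20
argmax = 2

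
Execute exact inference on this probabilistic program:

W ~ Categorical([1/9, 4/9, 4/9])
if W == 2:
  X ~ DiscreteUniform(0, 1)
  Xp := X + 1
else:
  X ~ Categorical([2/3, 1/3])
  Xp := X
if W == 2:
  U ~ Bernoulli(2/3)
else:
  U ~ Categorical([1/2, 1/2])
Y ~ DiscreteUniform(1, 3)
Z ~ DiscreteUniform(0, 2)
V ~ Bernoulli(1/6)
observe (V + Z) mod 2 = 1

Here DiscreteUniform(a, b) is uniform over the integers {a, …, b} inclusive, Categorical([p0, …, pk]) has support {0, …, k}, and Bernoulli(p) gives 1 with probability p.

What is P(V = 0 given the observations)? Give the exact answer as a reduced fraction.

P(V = 0 | obs) = 5/7

Enumerate traces; 108 have nonzero weight after conditioning:
  (W=0, X=0, U=0, Y=1, Z=0, V=1) weight 1/1458
  (W=0, X=0, U=0, Y=1, Z=1, V=0) weight 5/1458
  (W=0, X=0, U=0, Y=1, Z=2, V=1) weight 1/1458
  (W=0, X=0, U=0, Y=2, Z=0, V=1) weight 1/1458
  (W=0, X=0, U=0, Y=2, Z=1, V=0) weight 5/1458
  (W=0, X=0, U=0, Y=2, Z=2, V=1) weight 1/1458
  (W=0, X=0, U=0, Y=3, Z=0, V=1) weight 1/1458
  (W=0, X=0, U=0, Y=3, Z=1, V=0) weight 5/1458
  … 100 more
Group by V:
  weight(V=0) = 5/18
  weight(V=1) = 1/9
Total weight = 5/18 + 1/9 = 7/18
P(V=0 | obs) = 5/18 / 7/18 = 5/7
P(V=1 | obs) = 1/9 / 7/18 = 2/7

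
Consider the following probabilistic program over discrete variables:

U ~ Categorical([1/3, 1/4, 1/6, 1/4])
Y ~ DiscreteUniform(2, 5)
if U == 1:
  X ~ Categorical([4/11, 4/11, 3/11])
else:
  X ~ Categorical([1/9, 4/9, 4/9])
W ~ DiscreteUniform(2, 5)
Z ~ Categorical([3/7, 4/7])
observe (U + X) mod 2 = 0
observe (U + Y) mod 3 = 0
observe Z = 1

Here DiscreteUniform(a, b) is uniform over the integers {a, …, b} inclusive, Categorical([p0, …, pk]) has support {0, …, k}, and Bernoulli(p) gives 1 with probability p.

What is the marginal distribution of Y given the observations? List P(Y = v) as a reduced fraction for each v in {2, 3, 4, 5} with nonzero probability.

P(Y=2) = 18/113, P(Y=3) = 176/339, P(Y=4) = 55/339, P(Y=5) = 18/113

Enumerate traces; 28 have nonzero weight after conditioning:
  (U=0, Y=3, X=0, W=2, Z=1) weight 1/756
  (U=0, Y=3, X=0, W=3, Z=1) weight 1/756
  (U=0, Y=3, X=0, W=4, Z=1) weight 1/756
  (U=0, Y=3, X=0, W=5, Z=1) weight 1/756
  (U=0, Y=3, X=2, W=2, Z=1) weight 1/189
  (U=0, Y=3, X=2, W=3, Z=1) weight 1/189
  (U=0, Y=3, X=2, W=4, Z=1) weight 1/189
  (U=0, Y=3, X=2, W=5, Z=1) weight 1/189
  (U=1, Y=2, X=1, W=2, Z=1) weight 1/308
  (U=1, Y=5, X=1, W=2, Z=1) weight 1/308
  … 18 more
Group by Y:
  weight(Y=2) = 1/77
  weight(Y=3) = 8/189
  weight(Y=4) = 5/378
  weight(Y=5) = 1/77
Total weight = 1/77 + 8/189 + 5/378 + 1/77 = 113/1386
P(Y=2 | obs) = 1/77 / 113/1386 = 18/113
P(Y=3 | obs) = 8/189 / 113/1386 = 176/339
P(Y=4 | obs) = 5/378 / 113/1386 = 55/339
P(Y=5 | obs) = 1/77 / 113/1386 = 18/113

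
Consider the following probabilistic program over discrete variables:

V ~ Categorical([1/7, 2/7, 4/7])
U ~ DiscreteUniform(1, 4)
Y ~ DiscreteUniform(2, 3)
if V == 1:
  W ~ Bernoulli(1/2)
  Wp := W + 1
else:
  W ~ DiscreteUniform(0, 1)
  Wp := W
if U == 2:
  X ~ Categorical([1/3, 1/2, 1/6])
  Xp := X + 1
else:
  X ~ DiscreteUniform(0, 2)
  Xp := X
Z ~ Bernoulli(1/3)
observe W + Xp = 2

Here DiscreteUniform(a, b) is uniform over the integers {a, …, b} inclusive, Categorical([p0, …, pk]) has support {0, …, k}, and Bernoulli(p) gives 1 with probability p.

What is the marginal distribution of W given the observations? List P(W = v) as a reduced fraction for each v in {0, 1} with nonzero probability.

Enumerate traces; 96 have nonzero weight after conditioning:
  (V=0, U=1, Y=2, W=0, X=2, Z=0) weight 1/504
  (V=0, U=1, Y=2, W=0, X=2, Z=1) weight 1/1008
  (V=0, U=1, Y=2, W=1, X=1, Z=0) weight 1/504
  (V=0, U=1, Y=2, W=1, X=1, Z=1) weight 1/1008
  (V=0, U=1, Y=3, W=0, X=2, Z=0) weight 1/504
  (V=0, U=1, Y=3, W=0, X=2, Z=1) weight 1/1008
  (V=0, U=1, Y=3, W=1, X=1, Z=0) weight 1/504
  (V=0, U=1, Y=3, W=1, X=1, Z=1) weight 1/1008
  … 88 more
Group by W:
  weight(W=0) = 3/16
  weight(W=1) = 1/6
Total weight = 3/16 + 1/6 = 17/48
P(W=0 | obs) = 3/16 / 17/48 = 9/17
P(W=1 | obs) = 1/6 / 17/48 = 8/17

P(W=0) = 9/17, P(W=1) = 8/17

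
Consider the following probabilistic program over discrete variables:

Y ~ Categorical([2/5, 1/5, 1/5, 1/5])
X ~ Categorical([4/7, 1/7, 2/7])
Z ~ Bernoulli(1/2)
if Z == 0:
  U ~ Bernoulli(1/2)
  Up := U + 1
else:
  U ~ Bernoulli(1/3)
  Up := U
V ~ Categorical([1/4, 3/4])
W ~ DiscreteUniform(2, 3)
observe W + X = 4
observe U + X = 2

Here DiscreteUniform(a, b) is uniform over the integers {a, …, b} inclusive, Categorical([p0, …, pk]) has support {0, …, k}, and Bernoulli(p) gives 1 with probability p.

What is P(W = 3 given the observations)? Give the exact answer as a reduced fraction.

P(W = 3 | obs) = 5/19

Enumerate traces; 32 have nonzero weight after conditioning:
  (Y=0, X=1, Z=0, U=1, V=0, W=3) weight 1/560
  (Y=0, X=1, Z=0, U=1, V=1, W=3) weight 3/560
  (Y=0, X=1, Z=1, U=1, V=0, W=3) weight 1/840
  (Y=0, X=1, Z=1, U=1, V=1, W=3) weight 1/280
  (Y=0, X=2, Z=0, U=0, V=0, W=2) weight 1/280
  (Y=0, X=2, Z=0, U=0, V=1, W=2) weight 3/280
  (Y=0, X=2, Z=1, U=0, V=0, W=2) weight 1/210
  (Y=0, X=2, Z=1, U=0, V=1, W=2) weight 1/70
  … 24 more
Group by W:
  weight(W=2) = 1/12
  weight(W=3) = 5/168
Total weight = 1/12 + 5/168 = 19/168
P(W=2 | obs) = 1/12 / 19/168 = 14/19
P(W=3 | obs) = 5/168 / 19/168 = 5/19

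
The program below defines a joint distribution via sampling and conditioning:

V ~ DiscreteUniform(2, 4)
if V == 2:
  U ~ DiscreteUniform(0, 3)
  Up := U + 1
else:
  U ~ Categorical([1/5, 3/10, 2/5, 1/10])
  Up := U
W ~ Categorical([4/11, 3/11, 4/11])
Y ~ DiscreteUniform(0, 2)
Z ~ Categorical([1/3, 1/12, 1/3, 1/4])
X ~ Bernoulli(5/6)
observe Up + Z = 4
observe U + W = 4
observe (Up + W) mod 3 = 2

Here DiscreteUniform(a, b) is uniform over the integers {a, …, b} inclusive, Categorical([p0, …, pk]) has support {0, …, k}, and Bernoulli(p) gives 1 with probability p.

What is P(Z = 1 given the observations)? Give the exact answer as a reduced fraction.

P(Z = 1 | obs) = 1/4

Enumerate traces; 12 have nonzero weight after conditioning:
  (V=2, U=2, W=2, Y=0, Z=1, X=0) weight 1/7128
  (V=2, U=2, W=2, Y=0, Z=1, X=1) weight 5/7128
  (V=2, U=2, W=2, Y=1, Z=1, X=0) weight 1/7128
  (V=2, U=2, W=2, Y=1, Z=1, X=1) weight 5/7128
  (V=2, U=2, W=2, Y=2, Z=1, X=0) weight 1/7128
  (V=2, U=2, W=2, Y=2, Z=1, X=1) weight 5/7128
  (V=2, U=3, W=1, Y=0, Z=0, X=0) weight 1/2376
  (V=2, U=3, W=1, Y=0, Z=0, X=1) weight 5/2376
  … 4 more
Group by Z:
  weight(Z=0) = 1/132
  weight(Z=1) = 1/396
Total weight = 1/132 + 1/396 = 1/99
P(Z=0 | obs) = 1/132 / 1/99 = 3/4
P(Z=1 | obs) = 1/396 / 1/99 = 1/4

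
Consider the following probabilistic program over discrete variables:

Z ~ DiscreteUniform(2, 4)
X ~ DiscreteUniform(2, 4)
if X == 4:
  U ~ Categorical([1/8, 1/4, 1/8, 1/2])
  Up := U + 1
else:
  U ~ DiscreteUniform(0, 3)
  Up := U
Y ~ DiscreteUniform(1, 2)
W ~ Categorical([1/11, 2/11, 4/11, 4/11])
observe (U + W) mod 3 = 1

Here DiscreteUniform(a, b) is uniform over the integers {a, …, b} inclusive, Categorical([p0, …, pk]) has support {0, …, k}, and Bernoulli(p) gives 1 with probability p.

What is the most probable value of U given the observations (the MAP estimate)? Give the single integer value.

Enumerate traces; 90 have nonzero weight after conditioning:
  (Z=2, X=2, U=0, Y=1, W=1) weight 1/396
  (Z=2, X=2, U=0, Y=2, W=1) weight 1/396
  (Z=2, X=2, U=1, Y=1, W=0) weight 1/792
  (Z=2, X=2, U=1, Y=1, W=3) weight 1/198
  (Z=2, X=2, U=1, Y=2, W=0) weight 1/792
  (Z=2, X=2, U=1, Y=2, W=3) weight 1/198
  (Z=2, X=2, U=2, Y=1, W=2) weight 1/198
  (Z=2, X=2, U=2, Y=2, W=2) weight 1/198
  (Z=2, X=2, U=3, Y=1, W=1) weight 1/396
  … 81 more
Group by U:
  weight(U=0) = 5/132
  weight(U=1) = 5/44
  weight(U=2) = 5/66
  weight(U=3) = 2/33
Total weight = 5/132 + 5/44 + 5/66 + 2/33 = 19/66
P(U=0 | obs) = 5/132 / 19/66 = 5/38
P(U=1 | obs) = 5/44 / 19/66 = 15/38
P(U=2 | obs) = 5/66 / 19/66 = 5/19
P(U=3 | obs) = 2/33 / 19/66 = 4/19
argmax = 1

argmax_v P(U = v | obs) = 1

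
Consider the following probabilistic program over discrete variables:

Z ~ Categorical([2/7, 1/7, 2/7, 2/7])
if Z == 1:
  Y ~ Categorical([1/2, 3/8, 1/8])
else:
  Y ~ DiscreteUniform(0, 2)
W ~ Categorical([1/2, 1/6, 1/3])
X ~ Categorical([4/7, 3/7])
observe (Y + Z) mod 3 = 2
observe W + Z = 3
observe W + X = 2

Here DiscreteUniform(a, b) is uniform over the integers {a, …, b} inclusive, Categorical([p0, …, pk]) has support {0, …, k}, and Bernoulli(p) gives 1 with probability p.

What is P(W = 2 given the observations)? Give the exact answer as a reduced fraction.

P(W = 2 | obs) = 3/5

Enumerate traces; 2 have nonzero weight after conditioning:
  (Z=1, Y=1, W=2, X=0) weight 1/98
  (Z=2, Y=0, W=1, X=1) weight 1/147
Group by W:
  weight(W=1) = 1/147
  weight(W=2) = 1/98
Total weight = 1/147 + 1/98 = 5/294
P(W=1 | obs) = 1/147 / 5/294 = 2/5
P(W=2 | obs) = 1/98 / 5/294 = 3/5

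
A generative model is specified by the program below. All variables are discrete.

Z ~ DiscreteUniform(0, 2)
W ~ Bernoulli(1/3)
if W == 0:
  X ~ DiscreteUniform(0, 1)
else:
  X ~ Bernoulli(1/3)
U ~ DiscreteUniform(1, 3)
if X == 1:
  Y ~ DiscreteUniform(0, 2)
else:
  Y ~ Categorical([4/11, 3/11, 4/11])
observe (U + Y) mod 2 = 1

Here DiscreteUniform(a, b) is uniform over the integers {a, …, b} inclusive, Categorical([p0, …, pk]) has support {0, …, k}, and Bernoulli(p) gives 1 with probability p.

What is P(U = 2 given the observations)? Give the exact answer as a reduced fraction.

Enumerate traces; 60 have nonzero weight after conditioning:
  (Z=0, W=0, X=0, U=1, Y=0) weight 4/297
  (Z=0, W=0, X=0, U=1, Y=2) weight 4/297
  (Z=0, W=0, X=0, U=2, Y=1) weight 1/99
  (Z=0, W=0, X=0, U=3, Y=0) weight 4/297
  (Z=0, W=0, X=0, U=3, Y=2) weight 4/297
  (Z=0, W=0, X=1, U=1, Y=0) weight 1/81
  (Z=0, W=0, X=1, U=1, Y=2) weight 1/81
  (Z=0, W=0, X=1, U=2, Y=1) weight 1/81
  … 52 more
Group by U:
  weight(U=1) = 208/891
  weight(U=2) = 89/891
  weight(U=3) = 208/891
Total weight = 208/891 + 89/891 + 208/891 = 505/891
P(U=1 | obs) = 208/891 / 505/891 = 208/505
P(U=2 | obs) = 89/891 / 505/891 = 89/505
P(U=3 | obs) = 208/891 / 505/891 = 208/505

P(U = 2 | obs) = 89/505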